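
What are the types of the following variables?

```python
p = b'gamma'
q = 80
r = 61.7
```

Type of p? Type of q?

p is bytes; q is int

bytes, int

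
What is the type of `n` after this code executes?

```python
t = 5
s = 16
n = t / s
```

int / int always returns float in Python 3 (5 / 16 = 0.3125)

float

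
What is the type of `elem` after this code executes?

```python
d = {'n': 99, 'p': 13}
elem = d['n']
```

Accessing dict[str, int] with key 'n' returns int value 99

int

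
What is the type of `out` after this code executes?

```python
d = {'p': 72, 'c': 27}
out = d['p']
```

Accessing dict[str, int] with key 'p' returns int value 72

int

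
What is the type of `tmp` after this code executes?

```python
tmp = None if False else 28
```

Ternary: condition is False, else branch (28) taken → int

int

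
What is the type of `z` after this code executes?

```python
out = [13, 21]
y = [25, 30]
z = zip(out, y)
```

zip() returns a zip iterator object

zip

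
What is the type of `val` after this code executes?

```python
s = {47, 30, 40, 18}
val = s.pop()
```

Popping from a set of ints returns int

int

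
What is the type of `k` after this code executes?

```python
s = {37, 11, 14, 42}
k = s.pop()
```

Popping from a set of ints returns int

int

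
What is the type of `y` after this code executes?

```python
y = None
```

None has type NoneType

NoneType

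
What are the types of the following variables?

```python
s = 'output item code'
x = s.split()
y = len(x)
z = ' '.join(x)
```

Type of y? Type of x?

len() returns int; str.split() returns list

int, list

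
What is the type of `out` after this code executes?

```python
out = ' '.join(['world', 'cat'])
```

str.join() returns str

str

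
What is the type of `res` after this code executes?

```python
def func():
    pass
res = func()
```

A function with no return statement returns None

NoneType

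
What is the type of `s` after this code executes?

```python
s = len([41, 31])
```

len() always returns int

int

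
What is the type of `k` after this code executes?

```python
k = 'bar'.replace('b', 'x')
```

str.replace() returns str

str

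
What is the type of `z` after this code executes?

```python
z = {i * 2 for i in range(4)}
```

A set comprehension {expr for x in iterable} produces a set

set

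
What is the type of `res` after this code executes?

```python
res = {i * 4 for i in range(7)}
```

A set comprehension {expr for x in iterable} produces a set

set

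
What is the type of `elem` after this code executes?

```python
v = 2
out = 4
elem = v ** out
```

int ** positive int returns int (2 ** 4 = 16)

int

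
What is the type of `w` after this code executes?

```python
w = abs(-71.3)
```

abs() of float returns float

float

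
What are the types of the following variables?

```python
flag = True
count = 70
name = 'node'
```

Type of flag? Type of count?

flag is bool; count is int

bool, int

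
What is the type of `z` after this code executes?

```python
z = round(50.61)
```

round() with no ndigits arg returns int

int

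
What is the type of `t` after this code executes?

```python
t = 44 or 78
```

'or' returns the first truthy value (44, which is int)

int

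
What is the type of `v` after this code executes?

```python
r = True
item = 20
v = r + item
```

bool + int returns int (True is 1, so 1 + 20 = 21)

int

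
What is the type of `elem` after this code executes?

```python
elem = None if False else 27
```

Ternary: condition is False, else branch (27) taken → int

int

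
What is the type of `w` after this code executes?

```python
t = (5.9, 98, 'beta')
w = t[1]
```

Index 1 of tuple is 98 which is int

int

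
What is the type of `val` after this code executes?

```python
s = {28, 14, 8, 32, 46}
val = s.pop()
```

Popping from a set of ints returns int

int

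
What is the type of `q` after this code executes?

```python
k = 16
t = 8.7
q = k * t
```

int * float returns float (16 * 8.7 = 139.2)

float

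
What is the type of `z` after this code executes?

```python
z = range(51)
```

range() returns a range object

range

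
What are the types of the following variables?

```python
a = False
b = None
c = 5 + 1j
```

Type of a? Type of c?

a is bool; c is complex

bool, complex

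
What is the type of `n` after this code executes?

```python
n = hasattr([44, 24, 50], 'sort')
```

hasattr() returns bool

bool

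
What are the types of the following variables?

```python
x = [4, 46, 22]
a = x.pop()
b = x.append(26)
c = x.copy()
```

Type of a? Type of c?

list.pop() returns the element (int); list.copy() returns list

int, list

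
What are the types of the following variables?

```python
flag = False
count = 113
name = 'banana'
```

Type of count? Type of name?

count is int; name is str

int, str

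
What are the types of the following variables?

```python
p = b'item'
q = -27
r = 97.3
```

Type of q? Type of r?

q is int; r is float

int, float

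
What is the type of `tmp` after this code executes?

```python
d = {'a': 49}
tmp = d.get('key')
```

dict.get() returns None when key 'key' is not found and no default given

NoneType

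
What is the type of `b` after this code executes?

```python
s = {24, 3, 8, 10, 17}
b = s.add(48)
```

set.add() returns None (mutates in place)

NoneType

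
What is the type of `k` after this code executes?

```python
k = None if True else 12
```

Ternary: condition is True, if branch (None) taken → NoneType

NoneType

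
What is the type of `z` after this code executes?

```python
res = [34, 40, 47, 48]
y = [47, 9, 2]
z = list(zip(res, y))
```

list(zip(...)) returns a list of tuples

list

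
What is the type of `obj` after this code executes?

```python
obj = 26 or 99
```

'or' returns the first truthy value (26, which is int)

int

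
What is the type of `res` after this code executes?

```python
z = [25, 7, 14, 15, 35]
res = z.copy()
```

list.copy() returns list

list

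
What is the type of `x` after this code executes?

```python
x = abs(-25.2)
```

abs() of float returns float

float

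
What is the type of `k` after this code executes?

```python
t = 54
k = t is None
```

'is' comparison returns bool

bool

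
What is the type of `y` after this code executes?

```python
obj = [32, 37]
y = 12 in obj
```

'in' operator returns bool

bool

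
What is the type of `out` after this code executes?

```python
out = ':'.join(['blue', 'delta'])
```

str.join() returns str

str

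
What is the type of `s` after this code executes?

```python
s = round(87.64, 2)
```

round() with ndigits arg returns float

float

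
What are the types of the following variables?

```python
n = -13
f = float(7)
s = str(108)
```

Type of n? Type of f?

n is int; f is float

int, float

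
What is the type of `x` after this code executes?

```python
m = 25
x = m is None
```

'is' comparison returns bool

bool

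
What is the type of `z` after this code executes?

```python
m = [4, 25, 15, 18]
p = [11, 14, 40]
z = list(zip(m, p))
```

list(zip(...)) returns a list of tuples

list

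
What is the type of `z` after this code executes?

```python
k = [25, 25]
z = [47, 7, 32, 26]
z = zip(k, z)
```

zip() returns a zip iterator object

zip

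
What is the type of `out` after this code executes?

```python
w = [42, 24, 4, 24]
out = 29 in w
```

'in' operator returns bool

bool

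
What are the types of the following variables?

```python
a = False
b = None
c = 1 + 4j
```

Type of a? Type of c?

a is bool; c is complex

bool, complex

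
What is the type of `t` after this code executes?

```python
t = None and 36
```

'and' returns first falsy value (None)

NoneType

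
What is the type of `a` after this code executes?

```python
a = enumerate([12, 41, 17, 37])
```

enumerate() returns an enumerate iterator object

enumerate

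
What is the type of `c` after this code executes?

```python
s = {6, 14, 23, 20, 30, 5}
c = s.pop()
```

Popping from a set of ints returns int

int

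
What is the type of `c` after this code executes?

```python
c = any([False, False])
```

any() returns bool

bool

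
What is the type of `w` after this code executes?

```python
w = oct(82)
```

oct() returns str representation

str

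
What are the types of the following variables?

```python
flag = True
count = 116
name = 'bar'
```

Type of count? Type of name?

count is int; name is str

int, str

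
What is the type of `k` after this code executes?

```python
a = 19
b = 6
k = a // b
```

int // int returns int (19 // 6 = 3)

int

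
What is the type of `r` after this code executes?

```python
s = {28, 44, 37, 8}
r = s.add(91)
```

set.add() returns None (mutates in place)

NoneType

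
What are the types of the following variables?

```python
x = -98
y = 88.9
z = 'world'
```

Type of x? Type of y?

x is int; y is float

int, float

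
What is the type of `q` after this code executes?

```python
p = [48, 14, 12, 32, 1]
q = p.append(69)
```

list.append() returns None (mutates in place)

NoneType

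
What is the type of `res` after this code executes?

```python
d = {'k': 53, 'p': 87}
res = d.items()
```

dict.items() returns a dict_items view

dict_items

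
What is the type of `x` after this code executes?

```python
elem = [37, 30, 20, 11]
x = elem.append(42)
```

list.append() returns None (mutates in place)

NoneType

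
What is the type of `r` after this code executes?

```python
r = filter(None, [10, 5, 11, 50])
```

filter() returns a filter iterator object

filter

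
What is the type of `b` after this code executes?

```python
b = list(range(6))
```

list(range(...)) returns list

list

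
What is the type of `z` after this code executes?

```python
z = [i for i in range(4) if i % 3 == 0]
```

A list comprehension [...] produces a list

list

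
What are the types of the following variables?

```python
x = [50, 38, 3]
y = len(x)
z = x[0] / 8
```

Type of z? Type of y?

int / int returns float; len() returns int

float, int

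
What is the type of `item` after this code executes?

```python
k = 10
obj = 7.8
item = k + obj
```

int + float returns float (10 + 7.8 = 17.8)

float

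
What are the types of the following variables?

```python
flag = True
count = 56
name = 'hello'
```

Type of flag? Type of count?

flag is bool; count is int

bool, int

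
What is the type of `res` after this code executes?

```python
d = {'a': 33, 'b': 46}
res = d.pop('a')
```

dict.pop() returns the value (int)

int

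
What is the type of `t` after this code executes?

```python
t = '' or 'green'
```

'or' returns first truthy value ('green', which is str)

str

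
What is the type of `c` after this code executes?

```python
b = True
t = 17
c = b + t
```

bool + int returns int (True is 1, so 1 + 17 = 18)

int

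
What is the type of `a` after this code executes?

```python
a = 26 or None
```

'or' returns first truthy value (26, int)

int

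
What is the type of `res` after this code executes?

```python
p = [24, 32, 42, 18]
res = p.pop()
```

list.pop() returns the popped element (int here)

int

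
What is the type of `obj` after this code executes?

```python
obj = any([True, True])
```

any() returns bool

bool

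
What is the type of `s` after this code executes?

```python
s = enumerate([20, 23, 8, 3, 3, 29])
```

enumerate() returns an enumerate iterator object

enumerate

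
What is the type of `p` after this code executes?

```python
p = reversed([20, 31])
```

reversed() on a list returns a list_reverseiterator

list_reverseiterator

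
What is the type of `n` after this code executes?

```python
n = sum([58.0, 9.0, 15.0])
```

sum() of floats returns float

float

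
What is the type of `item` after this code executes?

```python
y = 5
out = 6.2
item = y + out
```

int + float returns float (5 + 6.2 = 11.2)

float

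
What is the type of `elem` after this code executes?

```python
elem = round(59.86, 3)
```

round() with ndigits arg returns float

float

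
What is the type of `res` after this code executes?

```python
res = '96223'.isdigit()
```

str.isdigit() returns bool

bool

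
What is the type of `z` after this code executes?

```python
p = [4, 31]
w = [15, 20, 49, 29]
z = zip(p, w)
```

zip() returns a zip iterator object

zip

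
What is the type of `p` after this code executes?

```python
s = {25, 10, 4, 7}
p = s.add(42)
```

set.add() returns None (mutates in place)

NoneType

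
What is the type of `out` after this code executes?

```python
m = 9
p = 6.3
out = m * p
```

int * float returns float (9 * 6.3 = 56.7)

float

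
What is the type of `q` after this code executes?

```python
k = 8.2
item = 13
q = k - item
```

float - int returns float (8.2 - 13 = -4.8)

float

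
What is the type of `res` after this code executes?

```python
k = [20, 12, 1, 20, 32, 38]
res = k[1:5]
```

Slicing a list always returns a list

list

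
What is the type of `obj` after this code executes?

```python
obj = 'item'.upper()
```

str.upper() returns str

str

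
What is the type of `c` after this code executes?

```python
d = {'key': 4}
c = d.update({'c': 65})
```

dict.update() returns None

NoneType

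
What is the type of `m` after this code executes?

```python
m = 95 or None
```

'or' returns first truthy value (95, int)

int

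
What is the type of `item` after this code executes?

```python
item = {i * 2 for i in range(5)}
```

A set comprehension {expr for x in iterable} produces a set

set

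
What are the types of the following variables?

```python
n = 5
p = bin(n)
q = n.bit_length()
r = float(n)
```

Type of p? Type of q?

bin() returns str; int.bit_length() returns int

str, int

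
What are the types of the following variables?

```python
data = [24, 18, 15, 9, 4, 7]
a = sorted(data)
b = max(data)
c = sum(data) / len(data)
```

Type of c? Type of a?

int / int returns float; sorted() returns list

float, list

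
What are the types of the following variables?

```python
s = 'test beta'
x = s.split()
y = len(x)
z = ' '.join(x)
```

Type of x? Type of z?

str.split() returns list; str.join() returns str

list, str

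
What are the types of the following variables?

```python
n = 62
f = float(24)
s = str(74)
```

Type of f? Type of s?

f is float; s is str

float, str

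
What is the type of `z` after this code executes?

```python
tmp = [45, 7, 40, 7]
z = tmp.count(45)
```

list.count() returns int

int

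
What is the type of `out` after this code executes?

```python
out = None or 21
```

'or' with None returns the other value (21, int)

int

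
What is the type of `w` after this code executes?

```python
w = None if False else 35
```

Ternary: condition is False, else branch (35) taken → int

int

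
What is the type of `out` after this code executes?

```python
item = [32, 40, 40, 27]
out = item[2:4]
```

Slicing a list always returns a list

list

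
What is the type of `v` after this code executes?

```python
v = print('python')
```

print() returns None

NoneType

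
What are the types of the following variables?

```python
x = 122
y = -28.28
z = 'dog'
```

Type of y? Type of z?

y is float; z is str

float, str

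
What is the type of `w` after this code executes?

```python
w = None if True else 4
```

Ternary: condition is True, if branch (None) taken → NoneType

NoneType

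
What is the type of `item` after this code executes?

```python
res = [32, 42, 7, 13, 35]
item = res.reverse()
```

list.reverse() returns None

NoneType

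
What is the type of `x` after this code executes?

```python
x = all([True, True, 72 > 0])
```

all() returns bool

bool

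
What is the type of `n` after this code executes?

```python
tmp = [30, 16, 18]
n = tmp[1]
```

Indexing a list of ints returns int (tmp[1] = 16)

int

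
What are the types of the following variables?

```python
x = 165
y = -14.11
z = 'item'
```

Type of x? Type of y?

x is int; y is float

int, float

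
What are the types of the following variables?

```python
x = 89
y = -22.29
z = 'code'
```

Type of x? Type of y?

x is int; y is float

int, float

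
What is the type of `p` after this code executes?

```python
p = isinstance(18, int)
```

isinstance() returns bool

bool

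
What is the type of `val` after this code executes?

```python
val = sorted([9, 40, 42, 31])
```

sorted() always returns list

list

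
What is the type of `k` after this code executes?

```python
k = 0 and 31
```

'and' returns the first falsy value (0, which is int)

int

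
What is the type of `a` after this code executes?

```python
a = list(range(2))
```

list(range(...)) returns list

list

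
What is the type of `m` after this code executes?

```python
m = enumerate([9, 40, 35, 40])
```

enumerate() returns an enumerate iterator object

enumerate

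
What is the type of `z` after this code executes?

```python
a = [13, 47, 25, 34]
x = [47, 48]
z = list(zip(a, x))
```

list(zip(...)) returns a list of tuples

list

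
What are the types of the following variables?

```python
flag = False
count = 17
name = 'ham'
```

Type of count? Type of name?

count is int; name is str

int, str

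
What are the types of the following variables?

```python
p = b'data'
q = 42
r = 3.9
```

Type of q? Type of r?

q is int; r is float

int, float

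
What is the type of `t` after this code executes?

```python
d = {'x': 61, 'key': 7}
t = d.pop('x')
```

dict.pop() returns the value (int)

int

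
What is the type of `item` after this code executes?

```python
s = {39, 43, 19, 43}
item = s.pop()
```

Popping from a set of ints returns int

int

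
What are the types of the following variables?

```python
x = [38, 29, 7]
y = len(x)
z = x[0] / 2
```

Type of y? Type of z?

len() returns int; int / int returns float

int, float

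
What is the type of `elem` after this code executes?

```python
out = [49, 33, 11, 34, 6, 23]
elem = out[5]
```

Indexing a list of ints returns int (out[5] = 23)

int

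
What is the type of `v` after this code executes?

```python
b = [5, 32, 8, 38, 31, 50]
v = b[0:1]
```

Slicing a list always returns a list

list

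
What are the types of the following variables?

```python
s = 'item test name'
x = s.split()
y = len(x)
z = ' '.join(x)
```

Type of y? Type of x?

len() returns int; str.split() returns list

int, list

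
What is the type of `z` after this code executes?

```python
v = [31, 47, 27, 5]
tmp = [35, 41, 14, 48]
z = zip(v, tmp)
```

zip() returns a zip iterator object

zip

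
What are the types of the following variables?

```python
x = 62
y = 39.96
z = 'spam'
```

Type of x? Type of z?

x is int; z is str

int, str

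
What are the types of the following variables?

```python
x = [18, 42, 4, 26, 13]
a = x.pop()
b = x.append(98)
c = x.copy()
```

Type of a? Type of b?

list.pop() returns the element (int); list.append() returns None

int, NoneType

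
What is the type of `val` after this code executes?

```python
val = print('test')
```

print() returns None

NoneType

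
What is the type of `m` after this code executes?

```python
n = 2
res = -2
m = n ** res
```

int ** negative int returns float

float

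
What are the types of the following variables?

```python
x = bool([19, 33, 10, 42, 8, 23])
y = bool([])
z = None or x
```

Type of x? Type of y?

bool() returns bool; bool() returns bool

bool, bool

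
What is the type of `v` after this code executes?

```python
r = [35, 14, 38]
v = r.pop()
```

list.pop() returns the popped element (int here)

int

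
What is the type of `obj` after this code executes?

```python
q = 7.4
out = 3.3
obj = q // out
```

float // float returns float (floor division preserves float type)

float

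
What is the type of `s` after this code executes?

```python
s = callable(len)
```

callable() returns bool

bool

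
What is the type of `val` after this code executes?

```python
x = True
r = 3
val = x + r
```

bool + int returns int (True is 1, so 1 + 3 = 4)

int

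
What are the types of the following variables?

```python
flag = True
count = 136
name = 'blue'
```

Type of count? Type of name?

count is int; name is str

int, str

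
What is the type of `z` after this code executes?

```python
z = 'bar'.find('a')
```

str.find() returns int (index, or -1)

int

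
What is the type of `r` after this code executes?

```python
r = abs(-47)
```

abs() of int returns int

int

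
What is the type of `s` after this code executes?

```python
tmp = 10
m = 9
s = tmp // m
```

int // int returns int (10 // 9 = 1)

int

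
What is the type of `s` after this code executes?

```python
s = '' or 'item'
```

'or' returns first truthy value ('item', which is str)

str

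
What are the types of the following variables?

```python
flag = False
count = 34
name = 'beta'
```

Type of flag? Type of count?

flag is bool; count is int

bool, int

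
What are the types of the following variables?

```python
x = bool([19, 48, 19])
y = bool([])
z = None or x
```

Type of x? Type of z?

bool() returns bool; None or <bool> returns the bool

bool, bool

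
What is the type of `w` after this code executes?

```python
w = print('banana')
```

print() returns None

NoneType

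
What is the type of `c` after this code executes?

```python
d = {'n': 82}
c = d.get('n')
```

dict.get() returns the value (int) when key is found

int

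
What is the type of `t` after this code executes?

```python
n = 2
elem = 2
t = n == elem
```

Equality comparison returns bool

bool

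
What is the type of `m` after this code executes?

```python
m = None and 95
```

'and' returns first falsy value (None)

NoneType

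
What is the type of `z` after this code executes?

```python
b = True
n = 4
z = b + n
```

bool + int returns int (True is 1, so 1 + 4 = 5)

int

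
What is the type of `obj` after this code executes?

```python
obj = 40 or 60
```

'or' returns the first truthy value (40, which is int)

int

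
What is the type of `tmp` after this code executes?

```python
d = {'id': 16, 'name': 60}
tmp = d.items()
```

dict.items() returns a dict_items view

dict_items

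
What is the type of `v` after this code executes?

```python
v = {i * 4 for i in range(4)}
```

A set comprehension {expr for x in iterable} produces a set

set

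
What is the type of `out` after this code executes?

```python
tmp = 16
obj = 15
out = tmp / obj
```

int / int always returns float in Python 3 (16 / 15 = 1.06667)

float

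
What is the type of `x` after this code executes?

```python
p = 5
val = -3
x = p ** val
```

int ** negative int returns float

float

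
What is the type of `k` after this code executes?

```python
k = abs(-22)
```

abs() of int returns int

int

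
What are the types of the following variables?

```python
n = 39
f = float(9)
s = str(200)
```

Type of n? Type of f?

n is int; f is float

int, float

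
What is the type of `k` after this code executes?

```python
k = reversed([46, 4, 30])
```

reversed() on a list returns a list_reverseiterator

list_reverseiterator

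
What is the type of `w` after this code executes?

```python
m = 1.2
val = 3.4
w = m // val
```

float // float returns float (floor division preserves float type)

float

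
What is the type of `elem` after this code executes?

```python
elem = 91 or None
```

'or' returns first truthy value (91, int)

int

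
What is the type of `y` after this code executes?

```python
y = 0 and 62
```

'and' returns the first falsy value (0, which is int)

int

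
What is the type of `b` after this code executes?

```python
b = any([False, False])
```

any() returns bool

bool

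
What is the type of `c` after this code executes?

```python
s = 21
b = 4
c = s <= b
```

Comparison operators return bool

bool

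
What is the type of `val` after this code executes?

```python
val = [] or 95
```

'or' returns first truthy value (95, which is int)

int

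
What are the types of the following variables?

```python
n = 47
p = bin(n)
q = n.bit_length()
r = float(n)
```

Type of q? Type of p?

int.bit_length() returns int; bin() returns str

int, str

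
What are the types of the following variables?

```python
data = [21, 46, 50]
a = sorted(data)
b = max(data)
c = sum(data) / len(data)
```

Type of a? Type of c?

sorted() returns list; int / int returns float

list, float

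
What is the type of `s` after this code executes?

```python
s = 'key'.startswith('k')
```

str.startswith() returns bool

bool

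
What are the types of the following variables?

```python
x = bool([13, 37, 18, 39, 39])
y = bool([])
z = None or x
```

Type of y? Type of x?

bool() returns bool; bool() returns bool

bool, bool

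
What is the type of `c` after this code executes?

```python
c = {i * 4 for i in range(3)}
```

A set comprehension {expr for x in iterable} produces a set

set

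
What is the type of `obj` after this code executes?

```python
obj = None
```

None has type NoneType

NoneType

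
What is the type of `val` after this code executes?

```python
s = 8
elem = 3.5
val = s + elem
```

int + float returns float (8 + 3.5 = 11.5)

float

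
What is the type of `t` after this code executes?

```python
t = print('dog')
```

print() returns None

NoneType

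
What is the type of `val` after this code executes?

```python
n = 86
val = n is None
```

'is' comparison returns bool

bool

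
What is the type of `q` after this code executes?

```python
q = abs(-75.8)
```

abs() of float returns float

float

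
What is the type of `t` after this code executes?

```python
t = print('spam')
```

print() returns None

NoneType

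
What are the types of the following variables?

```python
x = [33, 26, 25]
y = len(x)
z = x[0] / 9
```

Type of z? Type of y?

int / int returns float; len() returns int

float, int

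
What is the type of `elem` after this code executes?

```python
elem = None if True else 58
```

Ternary: condition is True, if branch (None) taken → NoneType

NoneType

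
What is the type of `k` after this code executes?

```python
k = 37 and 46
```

'and' returns the last value when all truthy (46, which is int)

int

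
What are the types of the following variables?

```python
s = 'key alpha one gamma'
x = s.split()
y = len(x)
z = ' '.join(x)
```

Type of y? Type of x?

len() returns int; str.split() returns list

int, list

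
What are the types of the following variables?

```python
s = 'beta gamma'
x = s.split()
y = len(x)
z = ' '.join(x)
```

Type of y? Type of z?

len() returns int; str.join() returns str

int, str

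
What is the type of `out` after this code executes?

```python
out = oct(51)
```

oct() returns str representation

str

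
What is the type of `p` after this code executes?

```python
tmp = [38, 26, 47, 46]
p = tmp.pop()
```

list.pop() returns the popped element (int here)

int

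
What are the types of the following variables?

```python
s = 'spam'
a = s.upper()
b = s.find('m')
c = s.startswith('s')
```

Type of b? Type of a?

str.find() returns int; str.upper() returns str

int, str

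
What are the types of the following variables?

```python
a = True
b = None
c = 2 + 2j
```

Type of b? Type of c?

b is NoneType; c is complex

NoneType, complex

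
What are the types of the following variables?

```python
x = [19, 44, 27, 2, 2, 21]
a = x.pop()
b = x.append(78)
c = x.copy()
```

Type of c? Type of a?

list.copy() returns list; list.pop() returns the element (int)

list, int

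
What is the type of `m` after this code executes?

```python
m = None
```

None has type NoneType

NoneType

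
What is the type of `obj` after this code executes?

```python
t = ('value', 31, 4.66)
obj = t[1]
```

Index 1 of tuple is 31 which is int

int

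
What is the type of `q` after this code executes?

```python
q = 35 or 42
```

'or' returns the first truthy value (35, which is int)

int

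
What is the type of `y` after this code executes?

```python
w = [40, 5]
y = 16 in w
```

'in' operator returns bool

bool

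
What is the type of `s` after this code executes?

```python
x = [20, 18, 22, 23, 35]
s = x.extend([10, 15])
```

list.extend() returns None

NoneType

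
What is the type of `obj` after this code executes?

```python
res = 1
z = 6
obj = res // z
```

int // int returns int (1 // 6 = 0)

int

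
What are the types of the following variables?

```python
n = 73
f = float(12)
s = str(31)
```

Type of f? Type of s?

f is float; s is str

float, str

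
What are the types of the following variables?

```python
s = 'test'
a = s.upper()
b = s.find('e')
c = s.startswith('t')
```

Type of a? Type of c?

str.upper() returns str; str.startswith() returns bool

str, bool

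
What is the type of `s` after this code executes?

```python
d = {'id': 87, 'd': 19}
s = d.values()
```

.values() returns a dict_values view object

dict_values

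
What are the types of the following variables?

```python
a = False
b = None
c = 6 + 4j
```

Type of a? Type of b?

a is bool; b is NoneType

bool, NoneType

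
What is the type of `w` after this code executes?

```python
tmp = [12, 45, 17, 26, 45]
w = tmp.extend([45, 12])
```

list.extend() returns None

NoneType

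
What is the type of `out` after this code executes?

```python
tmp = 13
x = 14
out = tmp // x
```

int // int returns int (13 // 14 = 0)

int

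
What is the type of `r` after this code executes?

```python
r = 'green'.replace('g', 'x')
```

str.replace() returns str

str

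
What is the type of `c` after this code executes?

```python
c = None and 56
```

'and' returns first falsy value (None)

NoneType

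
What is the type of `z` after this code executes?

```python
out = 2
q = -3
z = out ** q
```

int ** negative int returns float

float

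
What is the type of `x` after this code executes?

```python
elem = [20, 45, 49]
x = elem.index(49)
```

list.index() returns int

int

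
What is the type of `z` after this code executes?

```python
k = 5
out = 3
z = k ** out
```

int ** positive int returns int (5 ** 3 = 125)

int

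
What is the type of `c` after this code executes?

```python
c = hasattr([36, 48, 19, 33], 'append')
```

hasattr() returns bool

bool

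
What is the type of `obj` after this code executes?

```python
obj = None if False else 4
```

Ternary: condition is False, else branch (4) taken → int

int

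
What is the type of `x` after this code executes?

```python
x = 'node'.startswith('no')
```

str.startswith() returns bool

bool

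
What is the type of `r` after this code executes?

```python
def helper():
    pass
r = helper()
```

A function with no return statement returns None

NoneType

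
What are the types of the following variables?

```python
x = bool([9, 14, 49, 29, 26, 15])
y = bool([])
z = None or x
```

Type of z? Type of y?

None or <bool> returns the bool; bool() returns bool

bool, bool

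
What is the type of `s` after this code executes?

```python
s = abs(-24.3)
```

abs() of float returns float

float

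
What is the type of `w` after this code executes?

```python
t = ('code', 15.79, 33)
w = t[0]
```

Index 0 of tuple is 'code' which is str

str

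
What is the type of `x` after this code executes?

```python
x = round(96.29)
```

round() with no ndigits arg returns int

int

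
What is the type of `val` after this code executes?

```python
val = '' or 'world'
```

'or' returns first truthy value ('world', which is str)

str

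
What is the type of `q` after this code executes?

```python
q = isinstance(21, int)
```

isinstance() returns bool

bool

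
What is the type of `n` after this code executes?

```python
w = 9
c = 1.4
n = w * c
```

int * float returns float (9 * 1.4 = 12.6)

float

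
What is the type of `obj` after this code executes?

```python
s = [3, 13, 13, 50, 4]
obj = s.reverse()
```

list.reverse() returns None

NoneType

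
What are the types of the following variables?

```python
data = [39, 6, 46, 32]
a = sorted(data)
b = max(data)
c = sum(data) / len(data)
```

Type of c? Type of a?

int / int returns float; sorted() returns list

float, list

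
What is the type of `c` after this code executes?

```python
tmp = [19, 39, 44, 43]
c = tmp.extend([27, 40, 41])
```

list.extend() returns None

NoneType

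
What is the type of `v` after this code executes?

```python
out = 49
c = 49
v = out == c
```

Equality comparison returns bool

bool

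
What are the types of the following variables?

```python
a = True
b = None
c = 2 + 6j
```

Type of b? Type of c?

b is NoneType; c is complex

NoneType, complex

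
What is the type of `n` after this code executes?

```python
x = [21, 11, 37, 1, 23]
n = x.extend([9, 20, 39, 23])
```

list.extend() returns None

NoneType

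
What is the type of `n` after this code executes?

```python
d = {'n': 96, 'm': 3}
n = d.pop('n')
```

dict.pop() returns the value (int)

int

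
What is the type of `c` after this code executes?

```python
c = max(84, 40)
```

max() of ints returns int

int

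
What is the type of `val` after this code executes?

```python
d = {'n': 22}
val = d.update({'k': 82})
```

dict.update() returns None

NoneType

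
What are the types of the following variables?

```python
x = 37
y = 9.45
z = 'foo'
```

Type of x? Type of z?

x is int; z is str

int, str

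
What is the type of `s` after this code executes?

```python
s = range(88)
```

range() returns a range object

range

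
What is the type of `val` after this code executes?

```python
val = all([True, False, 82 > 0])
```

all() returns bool

bool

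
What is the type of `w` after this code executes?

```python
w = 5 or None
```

'or' returns first truthy value (5, int)

int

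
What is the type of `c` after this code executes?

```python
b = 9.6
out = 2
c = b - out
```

float - int returns float (9.6 - 2 = 7.6)

float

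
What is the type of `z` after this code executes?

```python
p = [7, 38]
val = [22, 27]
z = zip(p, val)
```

zip() returns a zip iterator object

zip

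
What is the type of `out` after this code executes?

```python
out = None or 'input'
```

'or' with None returns the other value ('input', str)

str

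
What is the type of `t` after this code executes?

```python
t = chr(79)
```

chr() returns str (single character)

str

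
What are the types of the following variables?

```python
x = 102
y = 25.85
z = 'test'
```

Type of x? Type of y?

x is int; y is float

int, float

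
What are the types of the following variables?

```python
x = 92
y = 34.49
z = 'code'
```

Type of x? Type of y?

x is int; y is float

int, float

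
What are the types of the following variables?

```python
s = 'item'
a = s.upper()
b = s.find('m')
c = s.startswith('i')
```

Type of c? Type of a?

str.startswith() returns bool; str.upper() returns str

bool, str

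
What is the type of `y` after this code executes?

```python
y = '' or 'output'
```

'or' returns first truthy value ('output', which is str)

str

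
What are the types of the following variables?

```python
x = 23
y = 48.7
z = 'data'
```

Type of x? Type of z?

x is int; z is str

int, str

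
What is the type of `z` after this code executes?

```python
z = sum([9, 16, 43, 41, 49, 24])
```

sum() of ints returns int

int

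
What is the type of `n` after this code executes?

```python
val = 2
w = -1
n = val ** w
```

int ** negative int returns float

float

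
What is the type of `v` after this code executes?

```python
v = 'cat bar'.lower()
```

str.lower() returns str

str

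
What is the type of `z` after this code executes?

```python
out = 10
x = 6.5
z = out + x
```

int + float returns float (10 + 6.5 = 16.5)

float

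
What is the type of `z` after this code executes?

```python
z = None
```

None has type NoneType

NoneType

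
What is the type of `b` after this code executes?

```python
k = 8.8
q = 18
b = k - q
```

float - int returns float (8.8 - 18 = -9.2)

float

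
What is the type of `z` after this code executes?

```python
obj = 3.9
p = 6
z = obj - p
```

float - int returns float (3.9 - 6 = -2.1)

float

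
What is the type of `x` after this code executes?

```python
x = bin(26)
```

bin() returns str representation

str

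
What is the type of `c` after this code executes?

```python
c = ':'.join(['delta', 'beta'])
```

str.join() returns str

str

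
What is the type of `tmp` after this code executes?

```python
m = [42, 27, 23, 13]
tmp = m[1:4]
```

Slicing a list always returns a list

list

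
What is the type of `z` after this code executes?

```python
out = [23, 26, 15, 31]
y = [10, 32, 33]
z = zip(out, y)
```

zip() returns a zip iterator object

zip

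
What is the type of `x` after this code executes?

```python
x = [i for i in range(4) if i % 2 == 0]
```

A list comprehension [...] produces a list

list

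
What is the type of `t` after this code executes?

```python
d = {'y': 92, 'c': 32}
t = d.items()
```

dict.items() returns a dict_items view

dict_items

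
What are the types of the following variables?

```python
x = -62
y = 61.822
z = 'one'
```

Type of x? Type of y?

x is int; y is float

int, float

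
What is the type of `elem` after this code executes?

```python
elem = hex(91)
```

hex() returns str representation

str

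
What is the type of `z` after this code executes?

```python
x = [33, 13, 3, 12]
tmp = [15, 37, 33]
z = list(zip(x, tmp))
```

list(zip(...)) returns a list of tuples

list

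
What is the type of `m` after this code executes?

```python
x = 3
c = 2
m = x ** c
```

int ** positive int returns int (3 ** 2 = 9)

int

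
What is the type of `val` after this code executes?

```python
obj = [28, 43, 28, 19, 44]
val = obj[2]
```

Indexing a list of ints returns int (obj[2] = 28)

int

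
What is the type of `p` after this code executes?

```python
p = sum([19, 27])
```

sum() of ints returns int

int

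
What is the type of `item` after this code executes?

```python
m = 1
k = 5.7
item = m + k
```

int + float returns float (1 + 5.7 = 6.7)

float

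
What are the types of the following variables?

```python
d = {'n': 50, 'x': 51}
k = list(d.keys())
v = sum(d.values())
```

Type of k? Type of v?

list(...) returns list; sum of int values returns int

list, int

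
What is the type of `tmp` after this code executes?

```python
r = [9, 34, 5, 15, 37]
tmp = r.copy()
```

list.copy() returns list

list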